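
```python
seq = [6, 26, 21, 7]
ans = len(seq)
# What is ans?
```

Trace:
`seq = [6, 26, 21, 7]` → seq = [6, 26, 21, 7]
`ans = len(seq)` → ans = 4
So ans = 4

Answer: 4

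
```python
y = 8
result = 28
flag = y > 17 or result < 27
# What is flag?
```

Trace:
`y = 8` → y = 8
`result = 28` → result = 28
`flag = y > 17 or result < 27` → flag = False
So flag = False

Answer: False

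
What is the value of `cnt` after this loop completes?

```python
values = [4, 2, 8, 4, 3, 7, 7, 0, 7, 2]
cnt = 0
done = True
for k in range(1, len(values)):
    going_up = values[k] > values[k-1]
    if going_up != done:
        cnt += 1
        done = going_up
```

Count direction changes in [4, 2, 8, 4, 3, 7, 7, 0, 7, 2]
`cnt` takes the values: 0 → 1 → 2 → 3 → 4 → 5 → 6 → 7

Answer: 7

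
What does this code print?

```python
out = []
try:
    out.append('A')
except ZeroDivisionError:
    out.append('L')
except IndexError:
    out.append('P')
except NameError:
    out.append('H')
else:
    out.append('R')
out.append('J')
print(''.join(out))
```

Execution trace: 'A' (try body, no exception) → 'R' (else) → 'J' (after the try/except). Output: ARJ

Answer: ARJ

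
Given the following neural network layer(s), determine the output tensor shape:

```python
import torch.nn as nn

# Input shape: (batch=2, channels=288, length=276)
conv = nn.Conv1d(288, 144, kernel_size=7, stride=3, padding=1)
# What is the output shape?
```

Input: (2, 288, 276) -> Output: (2, 144, 91)

Answer: (2, 144, 91)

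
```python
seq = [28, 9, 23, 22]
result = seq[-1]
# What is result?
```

Trace:
`seq = [28, 9, 23, 22]` → seq = [28, 9, 23, 22]
`result = seq[-1]` → result = 22
So result = 22

Answer: 22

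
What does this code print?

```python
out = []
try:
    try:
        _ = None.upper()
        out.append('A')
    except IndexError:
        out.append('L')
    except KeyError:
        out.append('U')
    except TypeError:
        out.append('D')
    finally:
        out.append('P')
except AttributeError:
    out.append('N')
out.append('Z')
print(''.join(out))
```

Execution trace: 'P' (finally) → 'N' (outer except AttributeError) → 'Z' (after the try/except). Output: PNZ

Answer: PNZ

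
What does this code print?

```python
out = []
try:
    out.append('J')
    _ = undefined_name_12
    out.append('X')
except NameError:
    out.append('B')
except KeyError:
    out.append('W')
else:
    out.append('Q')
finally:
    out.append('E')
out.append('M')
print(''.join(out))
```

Execution trace: 'J' (try body) → 'B' (except NameError) → 'E' (finally) → 'M' (after the try/except). Output: JBEM

Answer: JBEM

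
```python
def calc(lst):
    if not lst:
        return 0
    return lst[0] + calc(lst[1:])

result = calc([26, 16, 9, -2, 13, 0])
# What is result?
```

26 + 16 + 9 + (-2) + 13 + 0 + 0 = 62

Answer: 62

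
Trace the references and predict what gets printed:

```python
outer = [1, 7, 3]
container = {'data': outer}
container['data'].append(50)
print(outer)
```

Key concept: dict holds reference to list.
Step by step:
`outer = [1, 7, 3]` → outer = [1, 7, 3]
`container = {'data': outer}` → container = {'data': [1, 7, 3]}
`container['data'].append(50)` → outer = [1, 7, 3, 50]; container = {'data': [1, 7, 3, 50]}
`print(outer)` → prints [1, 7, 3, 50]

Answer: [1, 7, 3, 50]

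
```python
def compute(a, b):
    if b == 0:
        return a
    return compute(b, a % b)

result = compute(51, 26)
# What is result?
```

compute(51, 26) -> compute(26, 25) -> compute(25, 1) -> compute(1, 0) -> 1

Answer: 1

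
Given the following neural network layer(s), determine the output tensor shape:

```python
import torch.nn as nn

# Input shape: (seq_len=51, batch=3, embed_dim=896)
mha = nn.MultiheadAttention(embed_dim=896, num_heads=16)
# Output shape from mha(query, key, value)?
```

Input: (51, 3, 896) -> Output: (51, 3, 896)

Answer: (51, 3, 896)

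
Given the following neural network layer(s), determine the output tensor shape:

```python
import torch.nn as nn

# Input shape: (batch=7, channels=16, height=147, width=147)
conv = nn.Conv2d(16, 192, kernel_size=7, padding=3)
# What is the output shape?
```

Input: (7, 16, 147, 147) -> Output: (7, 192, 147, 147)

Answer: (7, 192, 147, 147)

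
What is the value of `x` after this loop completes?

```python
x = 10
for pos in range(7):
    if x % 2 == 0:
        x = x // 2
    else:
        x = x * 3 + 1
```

Collatz-style transformation from 10
`x` takes the values: 10 → 5 → 16 → 8 → 4 → 2 → 1 → 4

Answer: 4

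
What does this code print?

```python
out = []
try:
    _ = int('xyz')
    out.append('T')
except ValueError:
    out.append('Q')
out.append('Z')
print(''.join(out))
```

Execution trace: 'Q' (except ValueError) → 'Z' (after the try/except). Output: QZ

Answer: QZ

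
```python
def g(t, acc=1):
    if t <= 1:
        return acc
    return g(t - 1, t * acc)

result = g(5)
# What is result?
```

Accumulator trace (n, acc): (5, 1) -> (4, 5) -> (3, 20) -> (2, 60) -> (1, 120) -> return 120

Answer: 120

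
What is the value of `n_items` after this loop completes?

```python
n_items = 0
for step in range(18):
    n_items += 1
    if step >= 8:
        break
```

Loop breaks when step reaches 8, n_items is 9
`n_items` takes the values: 0 → 1 → 2 → 3 → 4 → 5 → 6 → 7 → 8 → 9

Answer: 9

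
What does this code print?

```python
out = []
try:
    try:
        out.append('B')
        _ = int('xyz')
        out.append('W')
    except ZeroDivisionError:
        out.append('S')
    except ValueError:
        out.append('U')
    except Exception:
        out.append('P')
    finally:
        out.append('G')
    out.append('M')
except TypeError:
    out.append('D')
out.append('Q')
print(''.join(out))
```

Execution trace: 'B' (inner try body) → 'U' (inner except ValueError) → 'G' (inner finally) → 'M' (try body, no exception) → 'Q' (after the try/except). Output: BUGMQ

Answer: BUGMQ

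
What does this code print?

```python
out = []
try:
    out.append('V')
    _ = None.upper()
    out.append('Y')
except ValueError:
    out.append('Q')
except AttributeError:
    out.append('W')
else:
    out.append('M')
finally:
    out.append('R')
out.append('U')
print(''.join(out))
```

Execution trace: 'V' (try body) → 'W' (except AttributeError) → 'R' (finally) → 'U' (after the try/except). Output: VWRU

Answer: VWRU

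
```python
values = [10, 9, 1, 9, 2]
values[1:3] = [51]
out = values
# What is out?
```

Trace:
`values = [10, 9, 1, 9, 2]` → values = [10, 9, 1, 9, 2]
`values[1:3] = [51]` → values = [10, 51, 9, 2]
`out = values` → out = [10, 51, 9, 2]
So out = [10, 51, 9, 2]

Answer: [10, 51, 9, 2]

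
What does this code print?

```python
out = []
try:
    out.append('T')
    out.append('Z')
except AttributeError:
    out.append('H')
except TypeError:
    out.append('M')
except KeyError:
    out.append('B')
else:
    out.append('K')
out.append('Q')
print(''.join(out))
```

Execution trace: 'T' (try body) → 'Z' (try body, no exception) → 'K' (else) → 'Q' (after the try/except). Output: TZKQ

Answer: TZKQ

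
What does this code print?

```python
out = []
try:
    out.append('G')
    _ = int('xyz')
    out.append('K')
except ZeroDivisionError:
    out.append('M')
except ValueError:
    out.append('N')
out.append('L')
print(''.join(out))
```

Execution trace: 'G' (try body) → 'N' (except ValueError) → 'L' (after the try/except). Output: GNL

Answer: GNL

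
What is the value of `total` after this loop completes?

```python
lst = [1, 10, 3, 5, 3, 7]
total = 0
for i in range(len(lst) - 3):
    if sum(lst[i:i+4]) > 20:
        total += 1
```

Count windows with sum > 20
`total` takes the values: 0 → 1

Answer: 1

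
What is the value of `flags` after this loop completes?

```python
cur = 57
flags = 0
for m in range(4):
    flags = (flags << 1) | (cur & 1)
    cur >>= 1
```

Reverse lowest 4 bits of 57
`flags` takes the values: 0 → 1 → 2 → 4 → 9

Answer: 9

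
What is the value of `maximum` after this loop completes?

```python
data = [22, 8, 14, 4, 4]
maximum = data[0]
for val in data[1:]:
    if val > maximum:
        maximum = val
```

Maximum of [22, 8, 14, 4, 4]
`maximum` takes the values: 22

Answer: 22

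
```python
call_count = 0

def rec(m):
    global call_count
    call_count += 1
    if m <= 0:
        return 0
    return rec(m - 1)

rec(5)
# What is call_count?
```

Linear recursion stepping by 1: 6 calls from m=5 down to ≤0.

Answer: 6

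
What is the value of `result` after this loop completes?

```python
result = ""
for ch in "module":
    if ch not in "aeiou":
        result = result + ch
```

Remove vowels from 'module'
`result` takes the values: "" → "m" → "md" → "mdl"

Answer: "mdl"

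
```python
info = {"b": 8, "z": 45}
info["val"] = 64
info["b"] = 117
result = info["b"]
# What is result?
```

Trace:
`info = {"b": 8, "z": 45}` → info = {'b': 8, 'z': 45}
`info["val"] = 64` → info = {'b': 8, 'z': 45, 'val': 64}
`info["b"] = 117` → info = {'b': 117, 'z': 45, 'val': 64}
`result = info["b"]` → result = 117
So result = 117

Answer: 117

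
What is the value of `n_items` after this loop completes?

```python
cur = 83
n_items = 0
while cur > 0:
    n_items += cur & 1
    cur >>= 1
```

Count set bits in 83 (binary: 0b1010011)
`n_items` takes the values: 0 → 1 → 2 → 3 → 4

Answer: 4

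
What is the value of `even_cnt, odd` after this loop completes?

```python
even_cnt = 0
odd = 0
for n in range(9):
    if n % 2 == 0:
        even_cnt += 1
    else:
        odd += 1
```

Count evens and odds in range(9)
`even_cnt, odd` takes the values: (0, 0) → (1, 0) → (1, 1) → (2, 1) → (2, 2) → (3, 2) → (3, 3) → (4, 3) → (4, 4) → (5, 4)

Answer: 5, 4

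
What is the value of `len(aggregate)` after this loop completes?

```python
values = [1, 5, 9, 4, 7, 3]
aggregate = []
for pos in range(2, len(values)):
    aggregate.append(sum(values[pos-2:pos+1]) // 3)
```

Number of 3-element averages
`aggregate` takes the values: [] → [5] → [5, 6] → [5, 6, 6] → [5, 6, 6, 4]
So `len(aggregate)` = 4

Answer: 4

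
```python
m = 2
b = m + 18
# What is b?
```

Trace:
`m = 2` → m = 2
`b = m + 18` → b = 20
So b = 20

Answer: 20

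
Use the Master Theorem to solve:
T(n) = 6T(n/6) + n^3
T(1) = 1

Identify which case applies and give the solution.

a=6, b=6, f(n)=n^3. log_6(6) = 1. Since c=3 > 1 and the regularity condition holds (6(n/6)^3 = (6/6^3)n^3 with 6/6^3 < 1), Case 3 applies: T(n) = Θ(f(n)) = O(n^3).

Answer: O(n^3) - Case 3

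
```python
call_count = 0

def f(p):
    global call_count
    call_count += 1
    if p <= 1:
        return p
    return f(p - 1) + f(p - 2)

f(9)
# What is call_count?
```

Calls(p) = 1 + Calls(p-1) + Calls(p-2); Calls(0)=Calls(1)=1. For p=9 this gives 109.

Answer: 109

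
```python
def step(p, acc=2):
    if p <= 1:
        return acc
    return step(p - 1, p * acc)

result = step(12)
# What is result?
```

Accumulator trace (n, acc): (12, 2) -> (11, 24) -> (10, 264) -> (9, 2640) -> (8, 23760) -> (7, 190080) -> (6, 1330560) -> (5, 7983360) -> (4, 39916800) -> (3, 159667200) -> (2, 479001600) -> (1, 958003200) -> return 958003200

Answer: 958003200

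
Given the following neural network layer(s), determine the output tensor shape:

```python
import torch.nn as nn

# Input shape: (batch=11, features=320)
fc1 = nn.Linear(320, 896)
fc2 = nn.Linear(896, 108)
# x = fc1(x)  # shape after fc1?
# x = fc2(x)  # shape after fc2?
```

Input: (11, 320) -> after fc1: (11, 896) -> Output: (11, 108)

Answer: (11, 108)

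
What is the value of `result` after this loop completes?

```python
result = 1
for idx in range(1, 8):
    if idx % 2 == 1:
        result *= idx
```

Product of odd numbers 1 to 7
`result` takes the values: 1 → 3 → 15 → 105

Answer: 105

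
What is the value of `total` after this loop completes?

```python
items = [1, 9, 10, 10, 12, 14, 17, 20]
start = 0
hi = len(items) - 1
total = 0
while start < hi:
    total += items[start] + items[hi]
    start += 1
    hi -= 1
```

Sum of pairs from ends
`total` takes the values: 0 → 21 → 47 → 71 → 93

Answer: 93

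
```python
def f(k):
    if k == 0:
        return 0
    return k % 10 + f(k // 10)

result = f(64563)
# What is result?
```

Sum of digits of 64563: 3 + 6 + 5 + 4 + 6 = 24

Answer: 24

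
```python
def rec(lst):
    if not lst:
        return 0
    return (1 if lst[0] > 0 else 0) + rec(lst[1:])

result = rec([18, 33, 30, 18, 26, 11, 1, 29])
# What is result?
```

Count of positive elements in [18, 33, 30, 18, 26, 11, 1, 29] = 8

Answer: 8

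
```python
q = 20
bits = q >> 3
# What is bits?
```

Trace:
`q = 20` → q = 20
`bits = q >> 3` → bits = 2
So bits = 2

Answer: 2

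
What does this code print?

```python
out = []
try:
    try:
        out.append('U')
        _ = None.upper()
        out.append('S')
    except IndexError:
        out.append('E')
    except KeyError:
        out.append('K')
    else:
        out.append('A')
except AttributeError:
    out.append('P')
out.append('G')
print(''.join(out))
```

Execution trace: 'U' (try body) → 'P' (outer except AttributeError) → 'G' (after the try/except). Output: UPG

Answer: UPG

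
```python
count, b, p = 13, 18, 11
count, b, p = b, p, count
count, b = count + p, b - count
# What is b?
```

Trace:
`count, b, p = 13, 18, 11` → count = 13; b = 18; p = 11
`count, b, p = b, p, count` → count = 18; b = 11; p = 13
`count, b = count + p, b - count` → count = 31; b = -7
So b = -7

Answer: -7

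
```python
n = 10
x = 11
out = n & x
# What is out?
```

Trace:
`n = 10` → n = 10
`x = 11` → x = 11
`out = n & x` → out = 10
So out = 10

Answer: 10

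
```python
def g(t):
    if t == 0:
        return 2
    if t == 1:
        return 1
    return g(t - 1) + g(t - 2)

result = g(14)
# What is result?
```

Build up from base cases: g(0)=2, g(1)=1, g(2)=3, g(3)=4, g(4)=7, g(5)=11, g(6)=18, ..., g(14)=843

Answer: 843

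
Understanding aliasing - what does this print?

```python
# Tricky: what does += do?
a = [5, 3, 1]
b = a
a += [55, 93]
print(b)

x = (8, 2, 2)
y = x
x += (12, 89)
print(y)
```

Key concept: += behavior differs for mutable vs immutable.
Step by step:
`a = [5, 3, 1]` → a = [5, 3, 1]
`b = a` → b = [5, 3, 1] (same object as a)
`a += [55, 93]` → a = [5, 3, 1, 55, 93] (same object as b); b = [5, 3, 1, 55, 93] (same object as a)
`print(b)` → prints [5, 3, 1, 55, 93]
`x = (8, 2, 2)` → x = (8, 2, 2)
`y = x` → y = (8, 2, 2)
`x += (12, 89)` → x = (8, 2, 2, 12, 89)
`print(y)` → prints (8, 2, 2)

Answer:
[5, 3, 1, 55, 93]
(8, 2, 2)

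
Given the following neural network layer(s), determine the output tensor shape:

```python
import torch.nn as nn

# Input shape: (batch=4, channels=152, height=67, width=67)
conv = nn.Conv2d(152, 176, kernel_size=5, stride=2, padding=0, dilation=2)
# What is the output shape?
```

Input: (4, 152, 67, 67) -> Output: (4, 176, 30, 30)

Answer: (4, 176, 30, 30)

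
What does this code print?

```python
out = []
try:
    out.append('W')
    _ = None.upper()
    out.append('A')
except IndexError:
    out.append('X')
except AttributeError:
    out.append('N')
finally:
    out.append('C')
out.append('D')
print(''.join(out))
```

Execution trace: 'W' (try body) → 'N' (except AttributeError) → 'C' (finally) → 'D' (after the try/except). Output: WNCD

Answer: WNCD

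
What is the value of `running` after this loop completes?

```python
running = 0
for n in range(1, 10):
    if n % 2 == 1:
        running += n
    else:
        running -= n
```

Add odd, subtract even
`running` takes the values: 0 → 1 → -1 → 2 → -2 → 3 → -3 → 4 → -4 → 5

Answer: 5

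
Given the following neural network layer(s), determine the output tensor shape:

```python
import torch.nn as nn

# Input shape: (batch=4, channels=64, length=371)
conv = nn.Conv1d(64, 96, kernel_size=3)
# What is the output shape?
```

Input: (4, 64, 371) -> Output: (4, 96, 369)

Answer: (4, 96, 369)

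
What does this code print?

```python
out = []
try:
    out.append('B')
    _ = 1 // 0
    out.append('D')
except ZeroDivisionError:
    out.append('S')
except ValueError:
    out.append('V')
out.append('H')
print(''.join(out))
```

Execution trace: 'B' (try body) → 'S' (except ZeroDivisionError) → 'H' (after the try/except). Output: BSH

Answer: BSH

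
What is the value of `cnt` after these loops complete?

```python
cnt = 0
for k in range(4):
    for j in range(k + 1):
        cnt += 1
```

Triangle: 1 + 2 + ... + 4
`cnt` takes the values: 0 → 1 → 2 → 3 → 4 → 5 → 6 → 7 → 8 → 9 → 10

Answer: 10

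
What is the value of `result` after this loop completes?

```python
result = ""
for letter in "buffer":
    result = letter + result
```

Reverse 'buffer'
`result` takes the values: "" → "b" → "ub" → "fub" → "ffub" → "effub" → "reffub"

Answer: "reffub"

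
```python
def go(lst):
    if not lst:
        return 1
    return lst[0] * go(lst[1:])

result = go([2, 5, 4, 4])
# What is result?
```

Product over [2, 5, 4, 4] = 2 * 5 * 4 * 4 = 160

Answer: 160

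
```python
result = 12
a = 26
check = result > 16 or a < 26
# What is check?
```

Trace:
`result = 12` → result = 12
`a = 26` → a = 26
`check = result > 16 or a < 26` → check = False
So check = False

Answer: False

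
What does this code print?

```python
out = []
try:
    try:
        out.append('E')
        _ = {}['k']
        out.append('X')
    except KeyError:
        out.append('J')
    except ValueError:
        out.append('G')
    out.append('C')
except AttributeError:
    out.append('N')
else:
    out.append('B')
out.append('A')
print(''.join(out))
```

Execution trace: 'E' (inner try body) → 'J' (inner except KeyError) → 'C' (try body, no exception) → 'B' (else) → 'A' (after the try/except). Output: EJCBA

Answer: EJCBA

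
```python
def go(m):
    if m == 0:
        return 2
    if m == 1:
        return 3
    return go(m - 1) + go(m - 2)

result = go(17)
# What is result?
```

Build up from base cases: go(0)=2, go(1)=3, go(2)=5, go(3)=8, go(4)=13, go(5)=21, go(6)=34, ..., go(17)=6765

Answer: 6765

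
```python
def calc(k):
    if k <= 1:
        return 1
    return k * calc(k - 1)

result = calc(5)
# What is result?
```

calc(5) = 5 * 4 * 3 * 2 * 1 = 120

Answer: 120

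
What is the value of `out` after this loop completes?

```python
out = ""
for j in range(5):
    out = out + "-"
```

Repeat '-' 5 times
`out` takes the values: "" → "-" → "--" → "---" → "----" → "-----"

Answer: "-----"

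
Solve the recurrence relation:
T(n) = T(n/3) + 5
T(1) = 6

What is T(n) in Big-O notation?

Each step divides n by 3 and adds 5. After log_3(n) steps we reach T(1)=6. So T(n) = 5·log_3(n) + 6 = O(log n).

Answer: O(log n)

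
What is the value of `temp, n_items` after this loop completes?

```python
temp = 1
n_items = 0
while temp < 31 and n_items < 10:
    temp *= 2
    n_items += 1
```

Double until >= 31 or 10 iterations
`temp, n_items` takes the values: (1, 0) → (2, 0) → (2, 1) → (4, 1) → (4, 2) → (8, 2) → (8, 3) → (16, 3) → (16, 4) → (32, 4) → (32, 5)

Answer: 32, 5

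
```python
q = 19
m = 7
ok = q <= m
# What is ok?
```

Trace:
`q = 19` → q = 19
`m = 7` → m = 7
`ok = q <= m` → ok = False
So ok = False

Answer: False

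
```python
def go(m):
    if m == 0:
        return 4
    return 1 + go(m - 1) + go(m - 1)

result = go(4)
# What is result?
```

go(m) = 1 + 2·go(m-1), go(0)=4. Closed form: (4+1)·2^4 - 1 = 79.

Answer: 79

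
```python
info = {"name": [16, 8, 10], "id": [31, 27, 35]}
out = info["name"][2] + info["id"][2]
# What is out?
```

Trace:
`info = {"name": [16, 8, 10], "id": [31, 27, 35]}` → info = {'name': [16, 8, 10], 'id': [31, 27, 35]}
`out = info["name"][2] + info["id"][2]` → out = 45
So out = 45

Answer: 45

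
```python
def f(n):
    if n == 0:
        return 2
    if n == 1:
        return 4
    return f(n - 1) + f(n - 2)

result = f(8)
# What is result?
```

Build up from base cases: f(0)=2, f(1)=4, f(2)=6, f(3)=10, f(4)=16, f(5)=26, f(6)=42, ..., f(8)=110

Answer: 110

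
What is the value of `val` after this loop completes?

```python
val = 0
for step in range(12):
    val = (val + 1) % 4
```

Increment mod 4, 12 times = 0
`val` takes the values: 0 → 1 → 2 → 3 → 0 → 1 → 2 → 3 → 0 → 1 → 2 → 3 → 0

Answer: 0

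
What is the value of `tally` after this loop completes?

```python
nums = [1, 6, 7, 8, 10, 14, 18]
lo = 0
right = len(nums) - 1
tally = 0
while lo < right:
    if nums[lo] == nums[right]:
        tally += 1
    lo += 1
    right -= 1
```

Count matching pairs from ends
`tally` takes the values: 0

Answer: 0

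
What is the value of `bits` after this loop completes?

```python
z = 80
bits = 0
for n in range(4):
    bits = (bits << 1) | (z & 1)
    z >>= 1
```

Reverse lowest 4 bits of 80
`bits` takes the values: 0

Answer: 0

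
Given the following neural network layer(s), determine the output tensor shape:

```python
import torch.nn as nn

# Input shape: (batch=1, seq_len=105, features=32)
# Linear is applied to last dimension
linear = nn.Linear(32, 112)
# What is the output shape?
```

Input: (1, 105, 32) -> Output: (1, 105, 112)

Answer: (1, 105, 112)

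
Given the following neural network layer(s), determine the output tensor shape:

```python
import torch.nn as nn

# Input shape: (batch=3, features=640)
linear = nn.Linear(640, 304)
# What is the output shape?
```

Input: (3, 640) -> Output: (3, 304)

Answer: (3, 304)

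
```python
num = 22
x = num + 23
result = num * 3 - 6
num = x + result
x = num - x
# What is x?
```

Trace:
`num = 22` → num = 22
`x = num + 23` → x = 45
`result = num * 3 - 6` → result = 60
`num = x + result` → num = 105
`x = num - x` → x = 60
So x = 60

Answer: 60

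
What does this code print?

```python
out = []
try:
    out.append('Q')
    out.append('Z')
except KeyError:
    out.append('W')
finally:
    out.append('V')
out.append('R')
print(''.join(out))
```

Execution trace: 'Q' (try body) → 'Z' (try body, no exception) → 'V' (finally) → 'R' (after the try/except). Output: QZVR

Answer: QZVR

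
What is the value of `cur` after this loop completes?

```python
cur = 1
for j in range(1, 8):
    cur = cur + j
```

Start at 1, add 1 through 7
`cur` takes the values: 1 → 2 → 4 → 7 → 11 → 16 → 22 → 29

Answer: 29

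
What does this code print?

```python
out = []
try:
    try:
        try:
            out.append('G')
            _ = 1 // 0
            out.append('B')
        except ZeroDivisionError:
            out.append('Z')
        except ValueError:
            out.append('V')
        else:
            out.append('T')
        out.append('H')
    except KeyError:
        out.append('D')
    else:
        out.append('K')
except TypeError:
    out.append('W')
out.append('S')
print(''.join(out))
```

Execution trace: 'G' (inner try body) → 'Z' (inner except ZeroDivisionError) → 'H' (try body, no exception) → 'K' (else) → 'S' (after the try/except). Output: GZHKS

Answer: GZHKS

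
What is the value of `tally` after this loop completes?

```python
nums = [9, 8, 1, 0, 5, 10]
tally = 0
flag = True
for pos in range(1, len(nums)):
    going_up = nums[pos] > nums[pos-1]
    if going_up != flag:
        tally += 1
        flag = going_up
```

Count direction changes in [9, 8, 1, 0, 5, 10]
`tally` takes the values: 0 → 1 → 2

Answer: 2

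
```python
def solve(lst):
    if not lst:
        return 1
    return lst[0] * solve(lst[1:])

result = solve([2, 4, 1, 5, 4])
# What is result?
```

Product over [2, 4, 1, 5, 4] = 2 * 4 * 1 * 5 * 4 = 160

Answer: 160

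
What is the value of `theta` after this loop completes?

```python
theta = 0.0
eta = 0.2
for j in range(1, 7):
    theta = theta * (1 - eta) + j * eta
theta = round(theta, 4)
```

Moving average with lr=0.2
`theta` takes the values: 0.0 → 0.2 → 0.56 → 1.048 → 1.6384 → 2.31072 → 3.048576 → 3.0486

Answer: 3.0486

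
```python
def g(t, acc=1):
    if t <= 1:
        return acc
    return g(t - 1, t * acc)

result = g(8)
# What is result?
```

Accumulator trace (n, acc): (8, 1) -> (7, 8) -> (6, 56) -> (5, 336) -> (4, 1680) -> (3, 6720) -> (2, 20160) -> (1, 40320) -> return 40320

Answer: 40320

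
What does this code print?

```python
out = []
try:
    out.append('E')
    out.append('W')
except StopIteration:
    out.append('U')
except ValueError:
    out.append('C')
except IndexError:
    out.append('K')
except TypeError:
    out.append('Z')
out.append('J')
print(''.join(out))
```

Execution trace: 'E' (try body) → 'W' (try body, no exception) → 'J' (after the try/except). Output: EWJ

Answer: EWJ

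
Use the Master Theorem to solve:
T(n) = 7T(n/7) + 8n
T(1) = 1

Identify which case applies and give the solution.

a=7, b=7, f(n)=8n. log_7(7) = 1. Since c=1 = 1, Case 2 applies: T(n) = Θ(n^log_b(a) · log n) = O(n log n).

Answer: O(n log n) - Case 2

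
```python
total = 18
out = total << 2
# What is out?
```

Trace:
`total = 18` → total = 18
`out = total << 2` → out = 72
So out = 72

Answer: 72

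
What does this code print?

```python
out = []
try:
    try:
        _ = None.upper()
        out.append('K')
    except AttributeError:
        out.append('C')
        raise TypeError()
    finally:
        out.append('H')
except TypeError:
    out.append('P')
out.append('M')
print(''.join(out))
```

Execution trace: 'C' (inner except AttributeError) → 'H' (inner finally) → 'P' (outer except TypeError) → 'M' (after the try/except). Output: CHPM

Answer: CHPM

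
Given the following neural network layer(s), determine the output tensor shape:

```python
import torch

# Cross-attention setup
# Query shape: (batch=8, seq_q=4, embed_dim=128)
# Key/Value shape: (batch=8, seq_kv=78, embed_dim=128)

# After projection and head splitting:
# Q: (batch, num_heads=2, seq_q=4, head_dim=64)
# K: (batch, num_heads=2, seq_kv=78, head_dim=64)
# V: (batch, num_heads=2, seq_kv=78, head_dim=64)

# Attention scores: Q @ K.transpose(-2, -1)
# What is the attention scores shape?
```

Input: (8, 4, 128) -> Output: (8, 2, 4, 78)

Answer: (8, 2, 4, 78)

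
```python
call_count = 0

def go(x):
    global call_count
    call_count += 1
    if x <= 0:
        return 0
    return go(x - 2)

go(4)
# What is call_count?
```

Linear recursion stepping by 2: 3 calls from x=4 down to ≤0.

Answer: 3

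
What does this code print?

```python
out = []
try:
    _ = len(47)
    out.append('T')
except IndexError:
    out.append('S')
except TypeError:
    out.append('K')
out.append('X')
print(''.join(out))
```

Execution trace: 'K' (except TypeError) → 'X' (after the try/except). Output: KX

Answer: KX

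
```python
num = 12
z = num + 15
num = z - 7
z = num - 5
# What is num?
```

Trace:
`num = 12` → num = 12
`z = num + 15` → z = 27
`num = z - 7` → num = 20
`z = num - 5` → z = 15
So num = 20

Answer: 20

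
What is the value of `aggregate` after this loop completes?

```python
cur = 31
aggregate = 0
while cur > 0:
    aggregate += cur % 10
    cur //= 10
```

Sum digits of 31
`aggregate` takes the values: 0 → 1 → 4

Answer: 4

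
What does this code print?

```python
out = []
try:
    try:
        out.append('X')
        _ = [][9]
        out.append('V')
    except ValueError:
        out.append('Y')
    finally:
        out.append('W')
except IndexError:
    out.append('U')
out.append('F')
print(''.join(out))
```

Execution trace: 'X' (try body) → 'W' (finally) → 'U' (outer except IndexError) → 'F' (after the try/except). Output: XWUF

Answer: XWUF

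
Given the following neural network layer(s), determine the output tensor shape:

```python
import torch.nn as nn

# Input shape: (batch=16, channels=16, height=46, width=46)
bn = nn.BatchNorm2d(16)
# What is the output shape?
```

Input: (16, 16, 46, 46) -> Output: (16, 16, 46, 46)

Answer: (16, 16, 46, 46)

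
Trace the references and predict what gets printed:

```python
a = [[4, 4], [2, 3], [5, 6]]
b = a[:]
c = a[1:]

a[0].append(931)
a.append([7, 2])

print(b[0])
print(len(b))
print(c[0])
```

Key concept: slice with nested mutation.
Step by step:
`a = [[4, 4], [2, 3], [5, 6]]` → a = [[4, 4], [2, 3], [5, 6]]
`b = a[:]` → b = [[4, 4], [2, 3], [5, 6]]
`c = a[1:]` → c = [[2, 3], [5, 6]]
`a[0].append(931)` → a = [[4, 4, 931], [2, 3], [5, 6]]; b = [[4, 4, 931], [2, 3], [5, 6]]
`a.append([7, 2])` → a = [[4, 4, 931], [2, 3], [5, 6], [7, 2]]
`print(b[0])` → prints [4, 4, 931]
`print(len(b))` → prints 3
`print(c[0])` → prints [2, 3]

Answer:
[4, 4, 931]
3
[2, 3]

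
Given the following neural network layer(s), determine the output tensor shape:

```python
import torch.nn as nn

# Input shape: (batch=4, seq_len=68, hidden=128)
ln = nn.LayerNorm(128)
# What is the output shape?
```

Input: (4, 68, 128) -> Output: (4, 68, 128)

Answer: (4, 68, 128)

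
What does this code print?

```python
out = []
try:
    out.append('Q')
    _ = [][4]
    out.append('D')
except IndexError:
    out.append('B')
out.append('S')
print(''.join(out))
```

Execution trace: 'Q' (try body) → 'B' (except IndexError) → 'S' (after the try/except). Output: QBS

Answer: QBS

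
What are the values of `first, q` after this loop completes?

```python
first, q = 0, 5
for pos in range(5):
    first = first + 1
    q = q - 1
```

first goes 0→5, q goes 5→0
`first, q` takes the values: (0, 5) → (1, 5) → (1, 4) → (2, 4) → (2, 3) → (3, 3) → (3, 2) → (4, 2) → (4, 1) → (5, 1) → (5, 0)

Answer: 5, 0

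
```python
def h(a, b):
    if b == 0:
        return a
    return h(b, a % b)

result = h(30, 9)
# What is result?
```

h(30, 9) -> h(9, 3) -> h(3, 0) -> 3

Answer: 3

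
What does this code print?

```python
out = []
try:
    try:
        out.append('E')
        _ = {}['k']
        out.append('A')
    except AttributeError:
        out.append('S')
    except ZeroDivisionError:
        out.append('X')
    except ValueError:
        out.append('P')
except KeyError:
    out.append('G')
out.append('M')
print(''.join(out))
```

Execution trace: 'E' (try body) → 'G' (outer except KeyError) → 'M' (after the try/except). Output: EGM

Answer: EGM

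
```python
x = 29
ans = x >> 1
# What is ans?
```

Trace:
`x = 29` → x = 29
`ans = x >> 1` → ans = 14
So ans = 14

Answer: 14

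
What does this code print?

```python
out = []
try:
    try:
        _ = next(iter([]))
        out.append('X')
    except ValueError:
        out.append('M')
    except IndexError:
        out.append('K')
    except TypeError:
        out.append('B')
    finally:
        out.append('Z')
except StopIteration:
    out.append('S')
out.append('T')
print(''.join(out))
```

Execution trace: 'Z' (finally) → 'S' (outer except StopIteration) → 'T' (after the try/except). Output: ZST

Answer: ZST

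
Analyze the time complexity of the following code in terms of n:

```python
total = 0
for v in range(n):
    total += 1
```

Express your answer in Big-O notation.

Each loop level contributes: n. Multiplying the contributions gives O(n).

Answer: O(n)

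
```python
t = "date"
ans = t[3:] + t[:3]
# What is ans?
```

Trace:
`t = "date"` → t = 'date'
`ans = t[3:] + t[:3]` → ans = 'edat'
So ans = 'edat'

Answer: 'edat'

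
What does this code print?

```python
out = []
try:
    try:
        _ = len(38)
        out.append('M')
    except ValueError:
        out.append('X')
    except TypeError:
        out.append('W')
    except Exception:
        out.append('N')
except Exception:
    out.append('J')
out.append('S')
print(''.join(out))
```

Execution trace: 'W' (inner except TypeError) → 'S' (after the try/except). Output: WS

Answer: WS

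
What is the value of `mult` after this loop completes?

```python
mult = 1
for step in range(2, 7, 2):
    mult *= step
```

Product of even numbers 2 to 6
`mult` takes the values: 1 → 2 → 8 → 48

Answer: 48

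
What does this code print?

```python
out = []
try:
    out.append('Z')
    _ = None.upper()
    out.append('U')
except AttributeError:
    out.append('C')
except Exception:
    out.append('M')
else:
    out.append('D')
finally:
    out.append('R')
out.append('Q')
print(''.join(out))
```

Execution trace: 'Z' (try body) → 'C' (except AttributeError) → 'R' (finally) → 'Q' (after the try/except). Output: ZCRQ

Answer: ZCRQ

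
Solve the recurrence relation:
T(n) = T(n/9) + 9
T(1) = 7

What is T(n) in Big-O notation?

Each step divides n by 9 and adds 9. After log_9(n) steps we reach T(1)=7. So T(n) = 9·log_9(n) + 7 = O(log n).

Answer: O(log n)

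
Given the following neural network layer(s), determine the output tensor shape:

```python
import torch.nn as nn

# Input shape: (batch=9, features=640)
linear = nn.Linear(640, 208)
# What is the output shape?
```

Input: (9, 640) -> Output: (9, 208)

Answer: (9, 208)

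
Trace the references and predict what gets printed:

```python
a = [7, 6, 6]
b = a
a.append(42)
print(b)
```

Key concept: basic list aliasing.
Step by step:
`a = [7, 6, 6]` → a = [7, 6, 6]
`b = a` → b = [7, 6, 6] (same object as a)
`a.append(42)` → a = [7, 6, 6, 42] (same object as b); b = [7, 6, 6, 42] (same object as a)
`print(b)` → prints [7, 6, 6, 42]

Answer: [7, 6, 6, 42]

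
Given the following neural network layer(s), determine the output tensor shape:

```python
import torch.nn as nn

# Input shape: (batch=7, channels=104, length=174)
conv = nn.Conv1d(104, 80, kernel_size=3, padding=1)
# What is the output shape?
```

Input: (7, 104, 174) -> Output: (7, 80, 174)

Answer: (7, 80, 174)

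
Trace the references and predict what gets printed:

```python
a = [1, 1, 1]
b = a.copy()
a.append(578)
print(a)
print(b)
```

Key concept: list.copy() creates independent copy.
Step by step:
`a = [1, 1, 1]` → a = [1, 1, 1]
`b = a.copy()` → b = [1, 1, 1]
`a.append(578)` → a = [1, 1, 1, 578]
`print(a)` → prints [1, 1, 1, 578]
`print(b)` → prints [1, 1, 1]

Answer:
[1, 1, 1, 578]
[1, 1, 1]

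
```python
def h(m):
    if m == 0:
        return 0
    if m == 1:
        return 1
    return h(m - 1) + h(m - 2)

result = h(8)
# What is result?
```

Build up from base cases: h(0)=0, h(1)=1, h(2)=1, h(3)=2, h(4)=3, h(5)=5, h(6)=8, ..., h(8)=21

Answer: 21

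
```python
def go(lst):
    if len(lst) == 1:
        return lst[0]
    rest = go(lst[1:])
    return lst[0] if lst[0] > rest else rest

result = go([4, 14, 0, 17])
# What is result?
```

Recursive max over [4, 14, 0, 17] = 17

Answer: 17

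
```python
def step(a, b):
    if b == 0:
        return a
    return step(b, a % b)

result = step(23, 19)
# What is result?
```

step(23, 19) -> step(19, 4) -> step(4, 3) -> step(3, 1) -> step(1, 0) -> 1

Answer: 1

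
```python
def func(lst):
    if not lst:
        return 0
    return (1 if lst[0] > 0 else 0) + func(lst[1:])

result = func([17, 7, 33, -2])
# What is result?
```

Count of positive elements in [17, 7, 33, -2] = 3

Answer: 3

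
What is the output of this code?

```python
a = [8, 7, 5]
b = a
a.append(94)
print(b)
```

Key concept: basic list aliasing.
Step by step:
`a = [8, 7, 5]` → a = [8, 7, 5]
`b = a` → b = [8, 7, 5] (same object as a)
`a.append(94)` → a = [8, 7, 5, 94] (same object as b); b = [8, 7, 5, 94] (same object as a)
`print(b)` → prints [8, 7, 5, 94]

Answer: [8, 7, 5, 94]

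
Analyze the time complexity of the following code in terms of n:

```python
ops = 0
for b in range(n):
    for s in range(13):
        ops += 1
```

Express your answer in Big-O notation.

Each loop level contributes: n × 1. Multiplying the contributions gives O(n).

Answer: O(n)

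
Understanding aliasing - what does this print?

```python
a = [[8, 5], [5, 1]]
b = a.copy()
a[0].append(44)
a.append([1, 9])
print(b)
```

Key concept: shallow copy with nested lists.
Step by step:
`a = [[8, 5], [5, 1]]` → a = [[8, 5], [5, 1]]
`b = a.copy()` → b = [[8, 5], [5, 1]]
`a[0].append(44)` → a = [[8, 5, 44], [5, 1]]; b = [[8, 5, 44], [5, 1]]
`a.append([1, 9])` → a = [[8, 5, 44], [5, 1], [1, 9]]
`print(b)` → prints [[8, 5, 44], [5, 1]]

Answer: [[8, 5, 44], [5, 1]]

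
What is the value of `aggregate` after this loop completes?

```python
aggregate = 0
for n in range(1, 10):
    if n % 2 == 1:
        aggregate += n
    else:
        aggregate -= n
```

Add odd, subtract even
`aggregate` takes the values: 0 → 1 → -1 → 2 → -2 → 3 → -3 → 4 → -4 → 5

Answer: 5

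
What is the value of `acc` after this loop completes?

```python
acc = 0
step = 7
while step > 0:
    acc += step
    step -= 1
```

Sum 7 down to 1
`acc` takes the values: 0 → 7 → 13 → 18 → 22 → 25 → 27 → 28

Answer: 28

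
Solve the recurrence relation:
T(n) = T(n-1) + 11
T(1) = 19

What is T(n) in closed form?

Unrolling: T(n) = T(1) + 11·(n-1) = 19 + 11(n-1) = 11n + 8.

Answer: T(n) = 11n + 8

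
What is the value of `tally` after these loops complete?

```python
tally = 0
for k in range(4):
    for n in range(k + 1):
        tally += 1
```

Triangle: 1 + 2 + ... + 4
`tally` takes the values: 0 → 1 → 2 → 3 → 4 → 5 → 6 → 7 → 8 → 9 → 10

Answer: 10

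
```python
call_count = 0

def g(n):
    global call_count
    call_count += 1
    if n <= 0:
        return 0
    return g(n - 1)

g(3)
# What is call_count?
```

Linear recursion stepping by 1: 4 calls from n=3 down to ≤0.

Answer: 4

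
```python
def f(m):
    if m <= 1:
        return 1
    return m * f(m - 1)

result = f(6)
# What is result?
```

f(6) = 6 * 5 * 4 * 3 * 2 * 1 = 720

Answer: 720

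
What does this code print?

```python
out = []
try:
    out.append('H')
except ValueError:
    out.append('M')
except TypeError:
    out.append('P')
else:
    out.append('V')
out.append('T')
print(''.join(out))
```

Execution trace: 'H' (try body, no exception) → 'V' (else) → 'T' (after the try/except). Output: HVT

Answer: HVT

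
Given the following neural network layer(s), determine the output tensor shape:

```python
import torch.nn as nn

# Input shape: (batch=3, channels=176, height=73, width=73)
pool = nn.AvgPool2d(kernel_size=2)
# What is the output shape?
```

Input: (3, 176, 73, 73) -> Output: (3, 176, 36, 36)

Answer: (3, 176, 36, 36)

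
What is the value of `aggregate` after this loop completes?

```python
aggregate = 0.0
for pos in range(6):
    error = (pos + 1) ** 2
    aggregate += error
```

Sum of squared losses 1² + 2² + ... + 6²
`aggregate` takes the values: 0.0 → 1.0 → 5.0 → 14.0 → 30.0 → 55.0 → 91.0

Answer: 91.0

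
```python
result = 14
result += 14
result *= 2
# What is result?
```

Trace:
`result = 14` → result = 14
`result += 14` → result = 28
`result *= 2` → result = 56
So result = 56

Answer: 56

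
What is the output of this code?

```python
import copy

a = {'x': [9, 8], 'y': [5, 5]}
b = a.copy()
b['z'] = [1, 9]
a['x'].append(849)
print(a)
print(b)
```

Key concept: shallow copy of dict with mutable values.
Step by step:
`a = {'x': [9, 8], 'y': [5, 5]}` → a = {'x': [9, 8], 'y': [5, 5]}
`b = a.copy()` → b = {'x': [9, 8], 'y': [5, 5]}
`b['z'] = [1, 9]` → b = {'x': [9, 8], 'y': [5, 5], 'z': [1, 9]}
`a['x'].append(849)` → a = {'x': [9, 8, 849], 'y': [5, 5]}; b = {'x': [9, 8, 849], 'y': [5, 5], 'z': [1, 9]}
`print(a)` → prints {'x': [9, 8, 849], 'y': [5, 5]}
`print(b)` → prints {'x': [9, 8, 849], 'y': [5, 5], 'z': [1, 9]}

Answer:
{'x': [9, 8, 849], 'y': [5, 5]}
{'x': [9, 8, 849], 'y': [5, 5], 'z': [1, 9]}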